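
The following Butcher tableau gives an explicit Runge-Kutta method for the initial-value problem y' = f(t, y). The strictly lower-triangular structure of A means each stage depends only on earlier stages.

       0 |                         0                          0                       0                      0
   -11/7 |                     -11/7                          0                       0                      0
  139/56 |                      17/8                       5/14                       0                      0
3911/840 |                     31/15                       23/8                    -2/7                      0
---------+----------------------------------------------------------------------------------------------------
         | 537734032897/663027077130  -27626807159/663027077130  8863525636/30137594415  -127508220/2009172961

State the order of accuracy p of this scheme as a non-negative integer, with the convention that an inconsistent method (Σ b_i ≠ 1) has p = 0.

b = (537734032897/663027077130, -27626807159/663027077130, 8863525636/30137594415, -127508220/2009172961)
c = (0, -11/7, 139/56, 3911/840)
Ac = (0, 0, -55/98, -2049/392)
Σ b_i: 537734032897/663027077130·1 + (-27626807159/663027077130)·1 + 8863525636/30137594415·1 + (-127508220/2009172961)·1 = 1 ✓
b·c: (-27626807159/663027077130)·(-11/7) + 8863525636/30137594415·139/56 + (-127508220/2009172961)·3911/840 = 1/2 ✓
b·c²: (-27626807159/663027077130)·121/49 + 8863525636/30137594415·19321/3136 + (-127508220/2009172961)·15295921/705600 = 1/3 ✓
b·Ac: 8863525636/30137594415·(-55/98) + (-127508220/2009172961)·(-2049/392) = 1/6 ✓
b·c³: (-27626807159/663027077130)·(-1331/343) + 8863525636/30137594415·2685619/175616 + (-127508220/2009172961)·59822347031/592704000 = -825151308963601/472557480427200 ≠ 1/4 ⇒ order 3.
b·(c∘Ac): 8863525636/30137594415·(-7645/5488) + (-127508220/2009172961)·(-2671213/109760) = 5362558790455/4725574804272 ≠ 1/8
b·Ac²: 8863525636/30137594415·605/686 + (-127508220/2009172961)·58603/10976 = -187760964953/2362787402136 ≠ 1/12
b·A²c: (-127508220/2009172961)·55/343 = -1001850300/98449475089 ≠ 1/24

3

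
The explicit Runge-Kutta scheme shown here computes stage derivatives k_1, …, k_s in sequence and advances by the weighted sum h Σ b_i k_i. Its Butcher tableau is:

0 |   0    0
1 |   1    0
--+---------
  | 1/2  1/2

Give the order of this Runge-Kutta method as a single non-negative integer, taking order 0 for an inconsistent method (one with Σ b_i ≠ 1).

b = (1/2, 1/2)
c = (0, 1)
Σ b_i: 1/2·1 + 1/2·1 = 1 ✓
b·c: 1/2·1 = 1/2 ✓; 2 stages ⇒ order 2.

2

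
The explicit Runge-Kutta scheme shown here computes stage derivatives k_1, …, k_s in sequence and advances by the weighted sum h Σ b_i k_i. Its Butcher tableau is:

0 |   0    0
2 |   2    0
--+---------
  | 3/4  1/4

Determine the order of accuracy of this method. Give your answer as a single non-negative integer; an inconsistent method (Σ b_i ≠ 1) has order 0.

2

b = (3/4, 1/4)
c = (0, 2)
Σ b_i: 3/4·1 + 1/4·1 = 1 ✓
b·c: 1/4·2 = 1/2 ✓; 2 stages ⇒ order 2.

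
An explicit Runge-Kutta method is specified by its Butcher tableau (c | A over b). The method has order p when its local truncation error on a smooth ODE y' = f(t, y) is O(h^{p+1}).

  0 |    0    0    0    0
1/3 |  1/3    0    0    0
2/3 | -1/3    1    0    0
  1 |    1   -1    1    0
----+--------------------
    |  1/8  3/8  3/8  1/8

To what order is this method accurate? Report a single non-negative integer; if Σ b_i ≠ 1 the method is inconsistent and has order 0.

4

b = (1/8, 3/8, 3/8, 1/8)
c = (0, 1/3, 2/3, 1)
Ac = (0, 0, 1/3, 1/3)
Σ b_i: 1/8·1 + 3/8·1 + 3/8·1 + 1/8·1 = 1 ✓
b·c: 3/8·1/3 + 3/8·2/3 + 1/8·1 = 1/2 ✓
b·c²: 3/8·1/9 + 3/8·4/9 + 1/8·1 = 1/3 ✓
b·Ac: 3/8·1/3 + 1/8·1/3 = 1/6 ✓
b·c³: 3/8·1/27 + 3/8·8/27 + 1/8·1 = 1/4 ✓
b·(c∘Ac): 3/8·2/9 + 1/8·1/3 = 1/8 ✓
b·Ac²: 3/8·1/9 + 1/8·1/3 = 1/12 ✓
b·A²c: 1/8·1/3 = 1/24 ✓; 4 stages ⇒ order 4.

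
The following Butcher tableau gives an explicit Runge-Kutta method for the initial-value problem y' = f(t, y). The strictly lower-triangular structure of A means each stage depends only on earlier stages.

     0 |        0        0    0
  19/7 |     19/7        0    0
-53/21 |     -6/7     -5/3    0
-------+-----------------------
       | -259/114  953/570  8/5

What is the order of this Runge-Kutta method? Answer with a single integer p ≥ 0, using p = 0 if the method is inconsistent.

2

b = (-259/114, 953/570, 8/5)
c = (0, 19/7, -53/21)
Ac = (0, 0, -95/21)
Σ b_i: (-259/114)·1 + 953/570·1 + 8/5·1 = 1 ✓
b·c: 953/570·19/7 + 8/5·(-53/21) = 1/2 ✓
b·c²: 953/570·361/49 + 8/5·2809/441 = 19853/882 ≠ 1/3 ⇒ order 2.
b·Ac: 8/5·(-95/21) = -152/21 ≠ 1/6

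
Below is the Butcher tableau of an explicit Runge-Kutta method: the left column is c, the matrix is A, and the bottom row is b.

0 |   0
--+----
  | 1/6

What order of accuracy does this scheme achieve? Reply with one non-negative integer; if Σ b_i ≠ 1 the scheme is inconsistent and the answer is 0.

0

b = (1/6)
c = (0)
Σ b_i: 1/6·1 = 1/6 ≠ 1 ⇒ order 0.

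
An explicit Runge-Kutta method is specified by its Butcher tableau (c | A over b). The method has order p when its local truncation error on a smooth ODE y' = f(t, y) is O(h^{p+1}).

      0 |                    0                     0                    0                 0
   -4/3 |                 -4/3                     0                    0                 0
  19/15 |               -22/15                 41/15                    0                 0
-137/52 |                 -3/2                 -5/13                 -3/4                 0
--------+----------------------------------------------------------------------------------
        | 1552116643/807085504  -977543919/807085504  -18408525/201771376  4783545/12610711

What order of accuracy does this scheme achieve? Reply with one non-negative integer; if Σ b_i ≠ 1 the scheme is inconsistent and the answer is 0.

3

b = (1552116643/807085504, -977543919/807085504, -18408525/201771376, 4783545/12610711)
c = (0, -4/3, 19/15, -137/52)
Ac = (0, 0, -164/45, -341/780)
Σ b_i: 1552116643/807085504·1 + (-977543919/807085504)·1 + (-18408525/201771376)·1 + 4783545/12610711·1 = 1 ✓
b·c: (-977543919/807085504)·(-4/3) + (-18408525/201771376)·19/15 + 4783545/12610711·(-137/52) = 1/2 ✓
b·c²: (-977543919/807085504)·16/9 + (-18408525/201771376)·361/225 + 4783545/12610711·18769/2704 = 1/3 ✓
b·Ac: (-18408525/201771376)·(-164/45) + 4783545/12610711·(-341/780) = 1/6 ✓
b·c³: (-977543919/807085504)·(-64/27) + (-18408525/201771376)·6859/3375 + 4783545/12610711·(-2571353/140608) = -2007212122841/472145019840 ≠ 1/4 ⇒ order 3.
b·(c∘Ac): (-18408525/201771376)·(-3116/675) + 4783545/12610711·46717/40560 = 1558207663/1815942384 ≠ 1/8
b·Ac²: (-18408525/201771376)·656/135 + 4783545/12610711·(-22079/11700) = -2631192547/2269927980 ≠ 1/12
b·A²c: 4783545/12610711·41/15 = 13075023/12610711 ≠ 1/24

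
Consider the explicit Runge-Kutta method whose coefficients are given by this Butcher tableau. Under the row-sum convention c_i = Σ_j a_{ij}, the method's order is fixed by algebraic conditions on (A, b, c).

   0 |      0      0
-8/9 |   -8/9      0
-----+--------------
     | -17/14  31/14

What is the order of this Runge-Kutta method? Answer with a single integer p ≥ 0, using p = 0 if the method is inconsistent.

1

b = (-17/14, 31/14)
c = (0, -8/9)
Σ b_i: (-17/14)·1 + 31/14·1 = 1 ✓
b·c: 31/14·(-8/9) = -124/63 ≠ 1/2 ⇒ order 1.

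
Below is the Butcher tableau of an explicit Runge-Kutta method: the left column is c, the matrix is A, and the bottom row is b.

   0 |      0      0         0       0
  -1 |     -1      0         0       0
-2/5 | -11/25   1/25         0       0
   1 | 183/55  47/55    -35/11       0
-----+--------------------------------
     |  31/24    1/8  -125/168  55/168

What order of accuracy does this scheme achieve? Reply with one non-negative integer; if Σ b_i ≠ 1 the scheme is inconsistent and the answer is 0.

4

b = (31/24, 1/8, -125/168, 55/168)
c = (0, -1, -2/5, 1)
Ac = (0, 0, -1/25, 23/55)
Σ b_i: 31/24·1 + 1/8·1 + (-125/168)·1 + 55/168·1 = 1 ✓
b·c: 1/8·(-1) + (-125/168)·(-2/5) + 55/168·1 = 1/2 ✓
b·c²: 1/8·1 + (-125/168)·4/25 + 55/168·1 = 1/3 ✓
b·Ac: (-125/168)·(-1/25) + 55/168·23/55 = 1/6 ✓
b·c³: 1/8·(-1) + (-125/168)·(-8/125) + 55/168·1 = 1/4 ✓
b·(c∘Ac): (-125/168)·2/125 + 55/168·23/55 = 1/8 ✓
b·Ac²: (-125/168)·1/25 + 55/168·19/55 = 1/12 ✓
b·A²c: 55/168·7/55 = 1/24 ✓; 4 stages ⇒ order 4.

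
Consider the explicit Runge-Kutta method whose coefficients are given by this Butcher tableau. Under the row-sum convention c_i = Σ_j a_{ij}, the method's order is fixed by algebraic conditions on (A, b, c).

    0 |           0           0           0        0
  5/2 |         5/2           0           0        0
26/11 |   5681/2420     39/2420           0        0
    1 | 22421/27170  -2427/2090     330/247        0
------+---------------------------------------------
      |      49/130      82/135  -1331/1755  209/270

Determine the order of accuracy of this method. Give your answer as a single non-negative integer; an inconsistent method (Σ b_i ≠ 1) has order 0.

4

b = (49/130, 82/135, -1331/1755, 209/270)
c = (0, 5/2, 26/11, 1)
Ac = (0, 0, 39/968, 213/836)
Σ b_i: 49/130·1 + 82/135·1 + (-1331/1755)·1 + 209/270·1 = 1 ✓
b·c: 82/135·5/2 + (-1331/1755)·26/11 + 209/270·1 = 1/2 ✓
b·c²: 82/135·25/4 + (-1331/1755)·676/121 + 209/270·1 = 1/3 ✓
b·Ac: (-1331/1755)·39/968 + 209/270·213/836 = 1/6 ✓
b·c³: 82/135·125/8 + (-1331/1755)·17576/1331 + 209/270·1 = 1/4 ✓
b·(c∘Ac): (-1331/1755)·507/5324 + 209/270·213/836 = 1/8 ✓
b·Ac²: (-1331/1755)·195/1936 + 209/270·345/1672 = 1/12 ✓
b·A²c: 209/270·45/836 = 1/24 ✓; 4 stages ⇒ order 4.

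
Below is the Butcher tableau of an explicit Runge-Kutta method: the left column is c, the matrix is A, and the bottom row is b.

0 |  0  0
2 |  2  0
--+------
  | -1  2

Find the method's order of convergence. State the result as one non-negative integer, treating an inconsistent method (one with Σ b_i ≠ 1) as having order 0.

b = (-1, 2)
c = (0, 2)
Σ b_i: (-1)·1 + 2·1 = 1 ✓
b·c: 2·2 = 4 ≠ 1/2 ⇒ order 1.

1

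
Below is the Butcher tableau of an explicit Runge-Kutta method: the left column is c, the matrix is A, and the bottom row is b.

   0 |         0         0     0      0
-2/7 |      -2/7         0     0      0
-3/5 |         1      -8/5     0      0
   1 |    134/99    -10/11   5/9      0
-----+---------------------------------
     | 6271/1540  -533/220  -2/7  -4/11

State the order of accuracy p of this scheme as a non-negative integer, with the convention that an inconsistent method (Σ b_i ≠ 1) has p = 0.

b = (6271/1540, -533/220, -2/7, -4/11)
c = (0, -2/7, -3/5, 1)
Ac = (0, 0, 16/35, -17/231)
Σ b_i: 6271/1540·1 + (-533/220)·1 + (-2/7)·1 + (-4/11)·1 = 1 ✓
b·c: (-533/220)·(-2/7) + (-2/7)·(-3/5) + (-4/11)·1 = 1/2 ✓
b·c²: (-533/220)·4/49 + (-2/7)·9/25 + (-4/11)·1 = -8951/13475 ≠ 1/3 ⇒ order 2.
b·Ac: (-2/7)·16/35 + (-4/11)·(-17/231) = -9236/88935 ≠ 1/6

2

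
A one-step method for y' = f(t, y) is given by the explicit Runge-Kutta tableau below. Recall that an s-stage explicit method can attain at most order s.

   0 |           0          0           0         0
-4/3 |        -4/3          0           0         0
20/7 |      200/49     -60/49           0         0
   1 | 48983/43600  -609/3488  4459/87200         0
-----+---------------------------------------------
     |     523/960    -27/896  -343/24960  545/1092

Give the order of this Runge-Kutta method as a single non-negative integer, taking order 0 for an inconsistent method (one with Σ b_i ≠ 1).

b = (523/960, -27/896, -343/24960, 545/1092)
c = (0, -4/3, 20/7, 1)
Ac = (0, 0, 80/49, 413/1090)
Σ b_i: 523/960·1 + (-27/896)·1 + (-343/24960)·1 + 545/1092·1 = 1 ✓
b·c: (-27/896)·(-4/3) + (-343/24960)·20/7 + 545/1092·1 = 1/2 ✓
b·c²: (-27/896)·16/9 + (-343/24960)·400/49 + 545/1092·1 = 1/3 ✓
b·Ac: (-343/24960)·80/49 + 545/1092·413/1090 = 1/6 ✓
b·c³: (-27/896)·(-64/27) + (-343/24960)·8000/343 + 545/1092·1 = 1/4 ✓
b·(c∘Ac): (-343/24960)·1600/343 + 545/1092·413/1090 = 1/8 ✓
b·Ac²: (-343/24960)·(-320/147) + 545/1092·35/327 = 1/12 ✓
b·A²c: 545/1092·91/1090 = 1/24 ✓; 4 stages ⇒ order 4.

4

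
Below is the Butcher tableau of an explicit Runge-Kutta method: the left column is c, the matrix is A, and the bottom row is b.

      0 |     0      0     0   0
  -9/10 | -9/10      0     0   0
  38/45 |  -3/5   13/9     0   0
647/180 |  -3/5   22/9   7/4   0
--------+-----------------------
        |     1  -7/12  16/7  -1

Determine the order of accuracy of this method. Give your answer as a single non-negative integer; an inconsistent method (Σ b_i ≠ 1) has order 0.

0

b = (1, -7/12, 16/7, -1)
c = (0, -9/10, 38/45, 647/180)
Ac = (0, 0, -13/10, -13/18)
Σ b_i: 1·1 + (-7/12)·1 + 16/7·1 + (-1)·1 = 143/84 ≠ 1 ⇒ order 0.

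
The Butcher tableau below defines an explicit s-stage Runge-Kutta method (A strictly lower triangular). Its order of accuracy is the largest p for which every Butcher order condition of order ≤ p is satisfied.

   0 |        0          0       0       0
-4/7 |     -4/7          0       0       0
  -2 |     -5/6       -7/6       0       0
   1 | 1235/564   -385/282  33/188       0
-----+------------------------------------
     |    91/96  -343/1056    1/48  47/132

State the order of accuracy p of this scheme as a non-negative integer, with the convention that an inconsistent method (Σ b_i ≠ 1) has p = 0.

4

b = (91/96, -343/1056, 1/48, 47/132)
c = (0, -4/7, -2, 1)
Ac = (0, 0, 2/3, 121/282)
Σ b_i: 91/96·1 + (-343/1056)·1 + 1/48·1 + 47/132·1 = 1 ✓
b·c: (-343/1056)·(-4/7) + 1/48·(-2) + 47/132·1 = 1/2 ✓
b·c²: (-343/1056)·16/49 + 1/48·4 + 47/132·1 = 1/3 ✓
b·Ac: 1/48·2/3 + 47/132·121/282 = 1/6 ✓
b·c³: (-343/1056)·(-64/343) + 1/48·(-8) + 47/132·1 = 1/4 ✓
b·(c∘Ac): 1/48·(-4/3) + 47/132·121/282 = 1/8 ✓
b·Ac²: 1/48·(-8/21) + 47/132·253/987 = 1/12 ✓
b·A²c: 47/132·11/94 = 1/24 ✓; 4 stages ⇒ order 4.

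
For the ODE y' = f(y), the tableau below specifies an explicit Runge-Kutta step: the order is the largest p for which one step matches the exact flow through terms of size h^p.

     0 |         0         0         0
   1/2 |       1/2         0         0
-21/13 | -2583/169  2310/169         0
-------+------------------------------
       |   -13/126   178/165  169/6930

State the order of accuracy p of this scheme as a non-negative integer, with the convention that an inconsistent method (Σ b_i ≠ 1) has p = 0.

b = (-13/126, 178/165, 169/6930)
c = (0, 1/2, -21/13)
Ac = (0, 0, 1155/169)
Σ b_i: (-13/126)·1 + 178/165·1 + 169/6930·1 = 1 ✓
b·c: 178/165·1/2 + 169/6930·(-21/13) = 1/2 ✓
b·c²: 178/165·1/4 + 169/6930·441/169 = 1/3 ✓
b·Ac: 169/6930·1155/169 = 1/6 ✓; 3 stages ⇒ order 3.

3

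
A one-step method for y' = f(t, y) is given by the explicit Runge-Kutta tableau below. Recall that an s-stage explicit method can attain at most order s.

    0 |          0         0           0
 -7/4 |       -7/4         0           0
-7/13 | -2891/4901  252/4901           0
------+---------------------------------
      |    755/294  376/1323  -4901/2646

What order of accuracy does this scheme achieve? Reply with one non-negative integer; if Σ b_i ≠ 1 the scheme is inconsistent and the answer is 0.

b = (755/294, 376/1323, -4901/2646)
c = (0, -7/4, -7/13)
Ac = (0, 0, -441/4901)
Σ b_i: 755/294·1 + 376/1323·1 + (-4901/2646)·1 = 1 ✓
b·c: 376/1323·(-7/4) + (-4901/2646)·(-7/13) = 1/2 ✓
b·c²: 376/1323·49/16 + (-4901/2646)·49/169 = 1/3 ✓
b·Ac: (-4901/2646)·(-441/4901) = 1/6 ✓; 3 stages ⇒ order 3.

3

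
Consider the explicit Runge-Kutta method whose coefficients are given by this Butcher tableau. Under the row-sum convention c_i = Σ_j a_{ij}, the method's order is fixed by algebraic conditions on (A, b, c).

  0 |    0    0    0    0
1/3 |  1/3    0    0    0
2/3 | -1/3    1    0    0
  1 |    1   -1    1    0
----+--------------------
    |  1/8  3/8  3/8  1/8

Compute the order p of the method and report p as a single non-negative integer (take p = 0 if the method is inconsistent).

4

b = (1/8, 3/8, 3/8, 1/8)
c = (0, 1/3, 2/3, 1)
Ac = (0, 0, 1/3, 1/3)
Σ b_i: 1/8·1 + 3/8·1 + 3/8·1 + 1/8·1 = 1 ✓
b·c: 3/8·1/3 + 3/8·2/3 + 1/8·1 = 1/2 ✓
b·c²: 3/8·1/9 + 3/8·4/9 + 1/8·1 = 1/3 ✓
b·Ac: 3/8·1/3 + 1/8·1/3 = 1/6 ✓
b·c³: 3/8·1/27 + 3/8·8/27 + 1/8·1 = 1/4 ✓
b·(c∘Ac): 3/8·2/9 + 1/8·1/3 = 1/8 ✓
b·Ac²: 3/8·1/9 + 1/8·1/3 = 1/12 ✓
b·A²c: 1/8·1/3 = 1/24 ✓; 4 stages ⇒ order 4.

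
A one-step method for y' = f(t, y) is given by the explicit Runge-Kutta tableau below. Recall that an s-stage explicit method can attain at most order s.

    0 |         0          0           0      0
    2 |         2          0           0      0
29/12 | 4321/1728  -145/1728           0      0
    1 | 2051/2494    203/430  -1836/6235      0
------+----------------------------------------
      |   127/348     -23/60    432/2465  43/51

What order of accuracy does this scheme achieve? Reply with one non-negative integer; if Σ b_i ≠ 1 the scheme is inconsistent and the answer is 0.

4

b = (127/348, -23/60, 432/2465, 43/51)
c = (0, 2, 29/12, 1)
Ac = (0, 0, -145/864, 10/43)
Σ b_i: 127/348·1 + (-23/60)·1 + 432/2465·1 + 43/51·1 = 1 ✓
b·c: (-23/60)·2 + 432/2465·29/12 + 43/51·1 = 1/2 ✓
b·c²: (-23/60)·4 + 432/2465·841/144 + 43/51·1 = 1/3 ✓
b·Ac: 432/2465·(-145/864) + 43/51·10/43 = 1/6 ✓
b·c³: (-23/60)·8 + 432/2465·24389/1728 + 43/51·1 = 1/4 ✓
b·(c∘Ac): 432/2465·(-4205/10368) + 43/51·10/43 = 1/8 ✓
b·Ac²: 432/2465·(-145/432) + 43/51·29/172 = 1/12 ✓
b·A²c: 43/51·17/344 = 1/24 ✓; 4 stages ⇒ order 4.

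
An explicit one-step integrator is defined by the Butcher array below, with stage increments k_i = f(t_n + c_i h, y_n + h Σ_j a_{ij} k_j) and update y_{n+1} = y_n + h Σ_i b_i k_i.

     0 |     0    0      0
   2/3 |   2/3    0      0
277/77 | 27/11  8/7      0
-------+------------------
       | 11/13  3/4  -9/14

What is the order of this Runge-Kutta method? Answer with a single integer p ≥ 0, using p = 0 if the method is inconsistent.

b = (11/13, 3/4, -9/14)
c = (0, 2/3, 277/77)
Ac = (0, 0, 16/21)
Σ b_i: 11/13·1 + 3/4·1 + (-9/14)·1 = 347/364 ≠ 1 ⇒ order 0.

0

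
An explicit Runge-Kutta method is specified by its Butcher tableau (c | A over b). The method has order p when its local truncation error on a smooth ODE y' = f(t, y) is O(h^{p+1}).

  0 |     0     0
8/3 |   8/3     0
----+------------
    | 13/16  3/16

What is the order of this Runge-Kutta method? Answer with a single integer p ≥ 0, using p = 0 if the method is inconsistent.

2

b = (13/16, 3/16)
c = (0, 8/3)
Σ b_i: 13/16·1 + 3/16·1 = 1 ✓
b·c: 3/16·8/3 = 1/2 ✓; 2 stages ⇒ order 2.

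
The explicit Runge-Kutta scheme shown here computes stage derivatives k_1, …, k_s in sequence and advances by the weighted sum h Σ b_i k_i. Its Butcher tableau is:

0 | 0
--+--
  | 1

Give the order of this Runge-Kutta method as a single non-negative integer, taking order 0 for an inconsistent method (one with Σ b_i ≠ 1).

b = (1)
c = (0)
Σ b_i: 1·1 = 1 ✓; 1 stage ⇒ order 1.

1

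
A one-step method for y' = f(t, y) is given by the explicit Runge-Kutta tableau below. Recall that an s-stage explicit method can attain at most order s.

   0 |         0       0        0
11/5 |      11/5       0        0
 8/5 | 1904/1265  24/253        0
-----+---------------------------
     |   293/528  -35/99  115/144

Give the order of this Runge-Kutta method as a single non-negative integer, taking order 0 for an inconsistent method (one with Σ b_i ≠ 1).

3

b = (293/528, -35/99, 115/144)
c = (0, 11/5, 8/5)
Ac = (0, 0, 24/115)
Σ b_i: 293/528·1 + (-35/99)·1 + 115/144·1 = 1 ✓
b·c: (-35/99)·11/5 + 115/144·8/5 = 1/2 ✓
b·c²: (-35/99)·121/25 + 115/144·64/25 = 1/3 ✓
b·Ac: 115/144·24/115 = 1/6 ✓; 3 stages ⇒ order 3.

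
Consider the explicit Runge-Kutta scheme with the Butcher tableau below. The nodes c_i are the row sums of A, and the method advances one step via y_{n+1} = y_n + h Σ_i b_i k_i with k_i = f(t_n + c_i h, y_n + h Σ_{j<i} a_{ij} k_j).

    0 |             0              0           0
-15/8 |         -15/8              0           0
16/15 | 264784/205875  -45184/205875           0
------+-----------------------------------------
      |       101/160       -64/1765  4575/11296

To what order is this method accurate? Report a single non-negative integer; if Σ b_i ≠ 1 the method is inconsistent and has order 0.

3

b = (101/160, -64/1765, 4575/11296)
c = (0, -15/8, 16/15)
Ac = (0, 0, 5648/13725)
Σ b_i: 101/160·1 + (-64/1765)·1 + 4575/11296·1 = 1 ✓
b·c: (-64/1765)·(-15/8) + 4575/11296·16/15 = 1/2 ✓
b·c²: (-64/1765)·225/64 + 4575/11296·256/225 = 1/3 ✓
b·Ac: 4575/11296·5648/13725 = 1/6 ✓; 3 stages ⇒ order 3.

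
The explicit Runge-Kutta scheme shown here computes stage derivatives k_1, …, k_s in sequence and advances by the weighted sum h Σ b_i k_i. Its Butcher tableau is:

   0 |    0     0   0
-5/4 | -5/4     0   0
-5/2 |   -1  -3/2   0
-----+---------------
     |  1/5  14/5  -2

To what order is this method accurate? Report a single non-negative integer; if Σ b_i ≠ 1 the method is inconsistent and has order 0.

1

b = (1/5, 14/5, -2)
c = (0, -5/4, -5/2)
Ac = (0, 0, 15/8)
Σ b_i: 1/5·1 + 14/5·1 + (-2)·1 = 1 ✓
b·c: 14/5·(-5/4) + (-2)·(-5/2) = 3/2 ≠ 1/2 ⇒ order 1.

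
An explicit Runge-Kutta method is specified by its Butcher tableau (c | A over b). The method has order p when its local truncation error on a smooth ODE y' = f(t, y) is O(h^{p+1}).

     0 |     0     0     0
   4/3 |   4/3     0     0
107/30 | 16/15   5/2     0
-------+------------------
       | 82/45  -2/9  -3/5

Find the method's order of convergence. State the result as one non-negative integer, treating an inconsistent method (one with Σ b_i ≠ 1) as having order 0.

1

b = (82/45, -2/9, -3/5)
c = (0, 4/3, 107/30)
Ac = (0, 0, 10/3)
Σ b_i: 82/45·1 + (-2/9)·1 + (-3/5)·1 = 1 ✓
b·c: (-2/9)·4/3 + (-3/5)·107/30 = -3289/1350 ≠ 1/2 ⇒ order 1.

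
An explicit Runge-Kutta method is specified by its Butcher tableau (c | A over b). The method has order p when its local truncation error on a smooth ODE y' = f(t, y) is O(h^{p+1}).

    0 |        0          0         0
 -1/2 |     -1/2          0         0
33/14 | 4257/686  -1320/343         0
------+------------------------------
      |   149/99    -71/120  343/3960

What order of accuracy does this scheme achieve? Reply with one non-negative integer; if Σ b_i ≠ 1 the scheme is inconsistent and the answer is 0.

b = (149/99, -71/120, 343/3960)
c = (0, -1/2, 33/14)
Ac = (0, 0, 660/343)
Σ b_i: 149/99·1 + (-71/120)·1 + 343/3960·1 = 1 ✓
b·c: (-71/120)·(-1/2) + 343/3960·33/14 = 1/2 ✓
b·c²: (-71/120)·1/4 + 343/3960·1089/196 = 1/3 ✓
b·Ac: 343/3960·660/343 = 1/6 ✓; 3 stages ⇒ order 3.

3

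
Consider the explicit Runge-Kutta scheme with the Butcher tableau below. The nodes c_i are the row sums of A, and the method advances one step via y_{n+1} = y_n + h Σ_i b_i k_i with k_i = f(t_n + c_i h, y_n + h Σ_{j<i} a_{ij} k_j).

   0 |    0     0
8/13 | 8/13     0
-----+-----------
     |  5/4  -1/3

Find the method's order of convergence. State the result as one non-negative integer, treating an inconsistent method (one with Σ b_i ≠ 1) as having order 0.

b = (5/4, -1/3)
c = (0, 8/13)
Σ b_i: 5/4·1 + (-1/3)·1 = 11/12 ≠ 1 ⇒ order 0.

0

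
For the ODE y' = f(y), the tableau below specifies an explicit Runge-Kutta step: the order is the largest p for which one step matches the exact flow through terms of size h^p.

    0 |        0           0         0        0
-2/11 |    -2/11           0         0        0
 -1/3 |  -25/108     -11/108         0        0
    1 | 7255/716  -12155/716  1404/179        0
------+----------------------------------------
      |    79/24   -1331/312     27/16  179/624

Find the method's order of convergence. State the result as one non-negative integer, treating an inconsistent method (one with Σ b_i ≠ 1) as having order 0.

4

b = (79/24, -1331/312, 27/16, 179/624)
c = (0, -2/11, -1/3, 1)
Ac = (0, 0, 1/54, 169/358)
Σ b_i: 79/24·1 + (-1331/312)·1 + 27/16·1 + 179/624·1 = 1 ✓
b·c: (-1331/312)·(-2/11) + 27/16·(-1/3) + 179/624·1 = 1/2 ✓
b·c²: (-1331/312)·4/121 + 27/16·1/9 + 179/624·1 = 1/3 ✓
b·Ac: 27/16·1/54 + 179/624·169/358 = 1/6 ✓
b·c³: (-1331/312)·(-8/1331) + 27/16·(-1/27) + 179/624·1 = 1/4 ✓
b·(c∘Ac): 27/16·(-1/162) + 179/624·169/358 = 1/8 ✓
b·Ac²: 27/16·(-1/297) + 179/624·611/1969 = 1/12 ✓
b·A²c: 179/624·26/179 = 1/24 ✓; 4 stages ⇒ order 4.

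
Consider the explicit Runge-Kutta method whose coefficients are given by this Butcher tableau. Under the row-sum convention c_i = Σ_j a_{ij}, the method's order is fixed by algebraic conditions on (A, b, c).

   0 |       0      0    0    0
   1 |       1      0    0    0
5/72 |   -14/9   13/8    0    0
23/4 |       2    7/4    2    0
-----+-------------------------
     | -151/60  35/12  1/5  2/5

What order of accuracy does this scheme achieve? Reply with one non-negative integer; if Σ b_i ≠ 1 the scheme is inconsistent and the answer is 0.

b = (-151/60, 35/12, 1/5, 2/5)
c = (0, 1, 5/72, 23/4)
Ac = (0, 0, 13/8, 17/9)
Σ b_i: (-151/60)·1 + 35/12·1 + 1/5·1 + 2/5·1 = 1 ✓
b·c: 35/12·1 + 1/5·5/72 + 2/5·23/4 = 1883/360 ≠ 1/2 ⇒ order 1.

1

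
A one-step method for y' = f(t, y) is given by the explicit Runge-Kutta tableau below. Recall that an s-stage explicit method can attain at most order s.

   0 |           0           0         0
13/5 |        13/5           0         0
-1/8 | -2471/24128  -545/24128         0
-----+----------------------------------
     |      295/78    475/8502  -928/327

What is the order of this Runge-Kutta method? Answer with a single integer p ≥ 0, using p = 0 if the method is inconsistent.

3

b = (295/78, 475/8502, -928/327)
c = (0, 13/5, -1/8)
Ac = (0, 0, -109/1856)
Σ b_i: 295/78·1 + 475/8502·1 + (-928/327)·1 = 1 ✓
b·c: 475/8502·13/5 + (-928/327)·(-1/8) = 1/2 ✓
b·c²: 475/8502·169/25 + (-928/327)·1/64 = 1/3 ✓
b·Ac: (-928/327)·(-109/1856) = 1/6 ✓; 3 stages ⇒ order 3.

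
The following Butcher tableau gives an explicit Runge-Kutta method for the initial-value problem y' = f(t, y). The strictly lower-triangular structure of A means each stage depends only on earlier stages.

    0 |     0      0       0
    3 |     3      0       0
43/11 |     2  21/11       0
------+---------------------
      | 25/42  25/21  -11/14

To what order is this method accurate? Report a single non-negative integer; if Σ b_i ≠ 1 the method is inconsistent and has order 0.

2

b = (25/42, 25/21, -11/14)
c = (0, 3, 43/11)
Ac = (0, 0, 63/11)
Σ b_i: 25/42·1 + 25/21·1 + (-11/14)·1 = 1 ✓
b·c: 25/21·3 + (-11/14)·43/11 = 1/2 ✓
b·c²: 25/21·9 + (-11/14)·1849/121 = -199/154 ≠ 1/3 ⇒ order 2.
b·Ac: (-11/14)·63/11 = -9/2 ≠ 1/6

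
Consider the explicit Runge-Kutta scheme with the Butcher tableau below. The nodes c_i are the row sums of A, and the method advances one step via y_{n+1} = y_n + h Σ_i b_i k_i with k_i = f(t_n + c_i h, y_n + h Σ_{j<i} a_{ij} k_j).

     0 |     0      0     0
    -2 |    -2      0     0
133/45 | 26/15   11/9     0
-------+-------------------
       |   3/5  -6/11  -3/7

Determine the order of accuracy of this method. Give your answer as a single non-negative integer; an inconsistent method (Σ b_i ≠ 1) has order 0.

0

b = (3/5, -6/11, -3/7)
c = (0, -2, 133/45)
Ac = (0, 0, -22/9)
Σ b_i: 3/5·1 + (-6/11)·1 + (-3/7)·1 = -144/385 ≠ 1 ⇒ order 0.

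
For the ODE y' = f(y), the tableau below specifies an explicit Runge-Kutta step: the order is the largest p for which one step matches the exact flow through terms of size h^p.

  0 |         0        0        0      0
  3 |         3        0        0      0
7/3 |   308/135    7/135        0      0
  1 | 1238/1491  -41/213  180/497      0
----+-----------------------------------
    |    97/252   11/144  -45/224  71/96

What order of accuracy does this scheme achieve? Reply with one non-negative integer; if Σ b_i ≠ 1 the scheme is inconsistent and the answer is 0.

b = (97/252, 11/144, -45/224, 71/96)
c = (0, 3, 7/3, 1)
Ac = (0, 0, 7/45, 19/71)
Σ b_i: 97/252·1 + 11/144·1 + (-45/224)·1 + 71/96·1 = 1 ✓
b·c: 11/144·3 + (-45/224)·7/3 + 71/96·1 = 1/2 ✓
b·c²: 11/144·9 + (-45/224)·49/9 + 71/96·1 = 1/3 ✓
b·Ac: (-45/224)·7/45 + 71/96·19/71 = 1/6 ✓
b·c³: 11/144·27 + (-45/224)·343/27 + 71/96·1 = 1/4 ✓
b·(c∘Ac): (-45/224)·49/135 + 71/96·19/71 = 1/8 ✓
b·Ac²: (-45/224)·7/15 + 71/96·17/71 = 1/12 ✓
b·A²c: 71/96·4/71 = 1/24 ✓; 4 stages ⇒ order 4.

4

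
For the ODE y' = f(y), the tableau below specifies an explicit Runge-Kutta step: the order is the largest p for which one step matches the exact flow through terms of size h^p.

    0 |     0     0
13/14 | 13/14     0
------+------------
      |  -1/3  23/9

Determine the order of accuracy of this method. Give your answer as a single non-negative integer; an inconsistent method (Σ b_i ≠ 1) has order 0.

b = (-1/3, 23/9)
c = (0, 13/14)
Σ b_i: (-1/3)·1 + 23/9·1 = 20/9 ≠ 1 ⇒ order 0.

0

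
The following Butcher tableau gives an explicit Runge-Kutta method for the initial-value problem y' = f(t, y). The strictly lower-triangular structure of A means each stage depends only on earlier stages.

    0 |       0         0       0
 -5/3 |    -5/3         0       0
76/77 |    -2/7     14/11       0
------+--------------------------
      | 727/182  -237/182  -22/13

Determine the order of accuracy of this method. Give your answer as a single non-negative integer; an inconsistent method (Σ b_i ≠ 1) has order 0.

b = (727/182, -237/182, -22/13)
c = (0, -5/3, 76/77)
Ac = (0, 0, -70/33)
Σ b_i: 727/182·1 + (-237/182)·1 + (-22/13)·1 = 1 ✓
b·c: (-237/182)·(-5/3) + (-22/13)·76/77 = 1/2 ✓
b·c²: (-237/182)·25/9 + (-22/13)·5776/5929 = -221387/42042 ≠ 1/3 ⇒ order 2.
b·Ac: (-22/13)·(-70/33) = 140/39 ≠ 1/6

2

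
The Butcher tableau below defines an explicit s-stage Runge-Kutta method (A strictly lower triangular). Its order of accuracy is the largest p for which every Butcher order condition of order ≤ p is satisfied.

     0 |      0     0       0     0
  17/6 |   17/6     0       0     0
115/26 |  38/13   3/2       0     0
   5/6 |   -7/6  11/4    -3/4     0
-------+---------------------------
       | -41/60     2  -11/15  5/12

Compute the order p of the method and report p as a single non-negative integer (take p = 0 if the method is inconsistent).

b = (-41/60, 2, -11/15, 5/12)
c = (0, 17/6, 115/26, 5/6)
Ac = (0, 0, 17/4, 349/78)
Σ b_i: (-41/60)·1 + 2·1 + (-11/15)·1 + 5/12·1 = 1 ✓
b·c: 2·17/6 + (-11/15)·115/26 + 5/12·5/6 = 2593/936 ≠ 1/2 ⇒ order 1.

1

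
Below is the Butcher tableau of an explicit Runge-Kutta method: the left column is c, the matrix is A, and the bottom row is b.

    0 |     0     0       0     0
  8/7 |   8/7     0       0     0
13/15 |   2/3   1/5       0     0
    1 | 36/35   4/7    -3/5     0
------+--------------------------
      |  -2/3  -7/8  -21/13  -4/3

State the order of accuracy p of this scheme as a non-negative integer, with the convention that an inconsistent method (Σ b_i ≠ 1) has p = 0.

0

b = (-2/3, -7/8, -21/13, -4/3)
c = (0, 8/7, 13/15, 1)
Ac = (0, 0, 8/35, 163/1225)
Σ b_i: (-2/3)·1 + (-7/8)·1 + (-21/13)·1 + (-4/3)·1 = -467/104 ≠ 1 ⇒ order 0.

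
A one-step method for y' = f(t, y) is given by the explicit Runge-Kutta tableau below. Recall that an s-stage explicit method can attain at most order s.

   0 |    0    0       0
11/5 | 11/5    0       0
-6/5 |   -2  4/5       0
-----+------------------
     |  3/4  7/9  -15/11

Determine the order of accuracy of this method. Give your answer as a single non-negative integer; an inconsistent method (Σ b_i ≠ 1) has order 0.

0

b = (3/4, 7/9, -15/11)
c = (0, 11/5, -6/5)
Ac = (0, 0, 44/25)
Σ b_i: 3/4·1 + 7/9·1 + (-15/11)·1 = 65/396 ≠ 1 ⇒ order 0.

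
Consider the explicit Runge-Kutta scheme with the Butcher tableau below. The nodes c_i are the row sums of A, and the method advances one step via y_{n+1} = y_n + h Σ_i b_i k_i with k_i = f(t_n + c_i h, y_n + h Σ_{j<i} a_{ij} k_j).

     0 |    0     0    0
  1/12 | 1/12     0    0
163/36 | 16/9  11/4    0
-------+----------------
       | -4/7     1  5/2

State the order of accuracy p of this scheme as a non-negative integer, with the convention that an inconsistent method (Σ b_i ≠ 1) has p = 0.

0

b = (-4/7, 1, 5/2)
c = (0, 1/12, 163/36)
Ac = (0, 0, 11/48)
Σ b_i: (-4/7)·1 + 1·1 + 5/2·1 = 41/14 ≠ 1 ⇒ order 0.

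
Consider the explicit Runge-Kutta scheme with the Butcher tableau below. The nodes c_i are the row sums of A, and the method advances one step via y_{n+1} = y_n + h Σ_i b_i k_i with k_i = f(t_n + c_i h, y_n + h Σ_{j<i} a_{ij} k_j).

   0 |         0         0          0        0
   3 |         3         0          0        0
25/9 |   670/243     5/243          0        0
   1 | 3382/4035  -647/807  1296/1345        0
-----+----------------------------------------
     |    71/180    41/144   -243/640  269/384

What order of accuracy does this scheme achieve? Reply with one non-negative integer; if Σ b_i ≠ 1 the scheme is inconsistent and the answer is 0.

4

b = (71/180, 41/144, -243/640, 269/384)
c = (0, 3, 25/9, 1)
Ac = (0, 0, 5/81, 73/269)
Σ b_i: 71/180·1 + 41/144·1 + (-243/640)·1 + 269/384·1 = 1 ✓
b·c: 41/144·3 + (-243/640)·25/9 + 269/384·1 = 1/2 ✓
b·c²: 41/144·9 + (-243/640)·625/81 + 269/384·1 = 1/3 ✓
b·Ac: (-243/640)·5/81 + 269/384·73/269 = 1/6 ✓
b·c³: 41/144·27 + (-243/640)·15625/729 + 269/384·1 = 1/4 ✓
b·(c∘Ac): (-243/640)·125/729 + 269/384·73/269 = 1/8 ✓
b·Ac²: (-243/640)·5/27 + 269/384·59/269 = 1/12 ✓
b·A²c: 269/384·16/269 = 1/24 ✓; 4 stages ⇒ order 4.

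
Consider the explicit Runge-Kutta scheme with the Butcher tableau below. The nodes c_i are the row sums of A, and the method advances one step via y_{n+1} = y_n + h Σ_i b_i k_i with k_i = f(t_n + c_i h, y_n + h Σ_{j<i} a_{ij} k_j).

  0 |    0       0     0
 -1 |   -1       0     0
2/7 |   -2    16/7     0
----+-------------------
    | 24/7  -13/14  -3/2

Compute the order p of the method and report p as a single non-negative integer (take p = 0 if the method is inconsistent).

2

b = (24/7, -13/14, -3/2)
c = (0, -1, 2/7)
Ac = (0, 0, -16/7)
Σ b_i: 24/7·1 + (-13/14)·1 + (-3/2)·1 = 1 ✓
b·c: (-13/14)·(-1) + (-3/2)·2/7 = 1/2 ✓
b·c²: (-13/14)·1 + (-3/2)·4/49 = -103/98 ≠ 1/3 ⇒ order 2.
b·Ac: (-3/2)·(-16/7) = 24/7 ≠ 1/6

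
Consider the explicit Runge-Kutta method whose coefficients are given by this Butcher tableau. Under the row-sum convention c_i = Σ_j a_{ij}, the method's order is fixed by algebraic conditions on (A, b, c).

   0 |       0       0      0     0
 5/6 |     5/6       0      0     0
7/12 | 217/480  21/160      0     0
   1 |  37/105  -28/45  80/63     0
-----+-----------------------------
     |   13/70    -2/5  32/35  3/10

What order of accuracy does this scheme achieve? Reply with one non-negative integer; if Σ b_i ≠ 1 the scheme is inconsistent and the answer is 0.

4

b = (13/70, -2/5, 32/35, 3/10)
c = (0, 5/6, 7/12, 1)
Ac = (0, 0, 7/64, 2/9)
Σ b_i: 13/70·1 + (-2/5)·1 + 32/35·1 + 3/10·1 = 1 ✓
b·c: (-2/5)·5/6 + 32/35·7/12 + 3/10·1 = 1/2 ✓
b·c²: (-2/5)·25/36 + 32/35·49/144 + 3/10·1 = 1/3 ✓
b·Ac: 32/35·7/64 + 3/10·2/9 = 1/6 ✓
b·c³: (-2/5)·125/216 + 32/35·343/1728 + 3/10·1 = 1/4 ✓
b·(c∘Ac): 32/35·49/768 + 3/10·2/9 = 1/8 ✓
b·Ac²: 32/35·35/384 = 1/12 ✓
b·A²c: 3/10·5/36 = 1/24 ✓; 4 stages ⇒ order 4.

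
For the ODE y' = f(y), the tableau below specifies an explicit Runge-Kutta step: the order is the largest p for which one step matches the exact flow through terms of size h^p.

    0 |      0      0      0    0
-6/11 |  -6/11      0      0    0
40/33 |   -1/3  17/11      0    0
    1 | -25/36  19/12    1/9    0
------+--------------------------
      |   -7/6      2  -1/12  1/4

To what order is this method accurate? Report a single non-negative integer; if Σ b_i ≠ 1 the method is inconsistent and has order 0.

b = (-7/6, 2, -1/12, 1/4)
c = (0, -6/11, 40/33, 1)
Ac = (0, 0, -102/121, -433/594)
Σ b_i: (-7/6)·1 + 2·1 + (-1/12)·1 + 1/4·1 = 1 ✓
b·c: 2·(-6/11) + (-1/12)·40/33 + 1/4·1 = -373/396 ≠ 1/2 ⇒ order 1.

1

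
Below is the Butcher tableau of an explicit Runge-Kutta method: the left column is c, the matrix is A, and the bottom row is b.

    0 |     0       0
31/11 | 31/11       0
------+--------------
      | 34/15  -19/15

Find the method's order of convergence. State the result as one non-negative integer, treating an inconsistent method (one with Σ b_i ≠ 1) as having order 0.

b = (34/15, -19/15)
c = (0, 31/11)
Σ b_i: 34/15·1 + (-19/15)·1 = 1 ✓
b·c: (-19/15)·31/11 = -589/165 ≠ 1/2 ⇒ order 1.

1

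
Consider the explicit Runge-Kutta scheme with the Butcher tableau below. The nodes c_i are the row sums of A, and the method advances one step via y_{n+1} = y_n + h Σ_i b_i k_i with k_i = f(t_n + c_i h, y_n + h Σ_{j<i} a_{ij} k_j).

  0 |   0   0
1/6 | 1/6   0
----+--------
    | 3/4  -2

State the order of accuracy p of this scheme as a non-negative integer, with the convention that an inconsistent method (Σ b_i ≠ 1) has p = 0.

b = (3/4, -2)
c = (0, 1/6)
Σ b_i: 3/4·1 + (-2)·1 = -5/4 ≠ 1 ⇒ order 0.

0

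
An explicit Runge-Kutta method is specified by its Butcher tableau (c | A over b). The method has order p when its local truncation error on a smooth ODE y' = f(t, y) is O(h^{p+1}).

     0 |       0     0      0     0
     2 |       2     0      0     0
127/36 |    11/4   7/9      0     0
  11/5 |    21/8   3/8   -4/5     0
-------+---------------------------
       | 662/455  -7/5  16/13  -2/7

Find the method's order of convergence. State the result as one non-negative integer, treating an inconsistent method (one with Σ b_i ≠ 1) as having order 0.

1

b = (662/455, -7/5, 16/13, -2/7)
c = (0, 2, 127/36, 11/5)
Ac = (0, 0, 14/9, -373/180)
Σ b_i: 662/455·1 + (-7/5)·1 + 16/13·1 + (-2/7)·1 = 1 ✓
b·c: (-7/5)·2 + 16/13·127/36 + (-2/7)·11/5 = 748/819 ≠ 1/2 ⇒ order 1.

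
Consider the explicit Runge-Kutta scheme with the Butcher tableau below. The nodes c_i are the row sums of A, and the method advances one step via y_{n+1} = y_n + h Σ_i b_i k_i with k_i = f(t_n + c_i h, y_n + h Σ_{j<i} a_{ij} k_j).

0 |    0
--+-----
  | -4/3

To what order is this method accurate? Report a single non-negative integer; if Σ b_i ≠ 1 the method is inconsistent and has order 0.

0

b = (-4/3)
c = (0)
Σ b_i: (-4/3)·1 = -4/3 ≠ 1 ⇒ order 0.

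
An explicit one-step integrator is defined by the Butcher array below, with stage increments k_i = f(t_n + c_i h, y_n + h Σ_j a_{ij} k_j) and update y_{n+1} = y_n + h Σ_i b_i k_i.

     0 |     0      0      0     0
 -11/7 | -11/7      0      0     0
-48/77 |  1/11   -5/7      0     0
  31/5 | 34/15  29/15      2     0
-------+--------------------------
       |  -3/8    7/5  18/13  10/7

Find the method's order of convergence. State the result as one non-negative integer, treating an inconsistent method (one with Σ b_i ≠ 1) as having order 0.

0

b = (-3/8, 7/5, 18/13, 10/7)
c = (0, -11/7, -48/77, 31/5)
Ac = (0, 0, 55/49, -707/165)
Σ b_i: (-3/8)·1 + 7/5·1 + 18/13·1 + 10/7·1 = 13971/3640 ≠ 1 ⇒ order 0.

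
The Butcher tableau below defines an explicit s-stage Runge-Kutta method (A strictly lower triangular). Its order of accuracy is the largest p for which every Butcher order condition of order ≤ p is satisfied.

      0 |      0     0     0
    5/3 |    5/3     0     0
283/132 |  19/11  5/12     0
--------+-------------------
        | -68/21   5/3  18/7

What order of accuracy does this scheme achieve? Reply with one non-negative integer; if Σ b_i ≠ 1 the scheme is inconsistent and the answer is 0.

b = (-68/21, 5/3, 18/7)
c = (0, 5/3, 283/132)
Ac = (0, 0, 25/36)
Σ b_i: (-68/21)·1 + 5/3·1 + 18/7·1 = 1 ✓
b·c: 5/3·5/3 + 18/7·283/132 = 11491/1386 ≠ 1/2 ⇒ order 1.

1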